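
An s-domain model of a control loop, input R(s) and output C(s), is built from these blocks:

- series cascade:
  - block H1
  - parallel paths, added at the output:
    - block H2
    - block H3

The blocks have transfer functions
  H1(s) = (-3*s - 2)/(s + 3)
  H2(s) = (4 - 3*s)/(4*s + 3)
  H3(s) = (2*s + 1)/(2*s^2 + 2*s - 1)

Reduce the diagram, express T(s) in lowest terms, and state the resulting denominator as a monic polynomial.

Step 1 - add H2, H3 (parallel) gives (-6*s^3 + 10*s^2 + 21*s - 1)/(8*s^3 + 14*s^2 + 2*s - 3)
Step 2 - cascade H1, (H2+H3) gives (18*s^4 - 18*s^3 - 83*s^2 - 39*s + 2)/(8*s^4 + 38*s^3 + 44*s^2 + 3*s - 9)
Step 2 gives the fully reduced T(s), with no common factor left to cancel. The denominator's leading coefficient is 8, so divide each of its coefficients by 8 to get the monic form.

Final answer: s^4 + 19*s^3/4 + 11*s^2/2 + 3*s/8 - 9/8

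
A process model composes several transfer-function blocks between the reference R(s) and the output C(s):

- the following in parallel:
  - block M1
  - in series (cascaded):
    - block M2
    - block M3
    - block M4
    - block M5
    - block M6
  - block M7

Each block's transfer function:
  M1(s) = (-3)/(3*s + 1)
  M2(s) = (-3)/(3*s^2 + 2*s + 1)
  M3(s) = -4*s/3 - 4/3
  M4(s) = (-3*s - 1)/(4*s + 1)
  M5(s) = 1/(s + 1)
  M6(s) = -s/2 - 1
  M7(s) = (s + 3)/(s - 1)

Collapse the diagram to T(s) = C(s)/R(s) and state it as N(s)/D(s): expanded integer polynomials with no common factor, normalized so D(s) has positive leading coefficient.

Step 1: cascade M2, M3, M4, M5, M6, giving (6*s^2 + 14*s + 4)/(12*s^3 + 11*s^2 + 6*s + 1)
Step 2: combine M1, (M2*M3*M4*M5*M6), M7 in parallel; the result is T(s) itself (integer coefficients, no common factor, positive leading denominator coefficient)

Therefore the answer is (36*s^5 + 135*s^4 + 197*s^3 + 89*s^2 + 21*s + 2)/(36*s^5 + 9*s^4 - 16*s^3 - 20*s^2 - 8*s - 1).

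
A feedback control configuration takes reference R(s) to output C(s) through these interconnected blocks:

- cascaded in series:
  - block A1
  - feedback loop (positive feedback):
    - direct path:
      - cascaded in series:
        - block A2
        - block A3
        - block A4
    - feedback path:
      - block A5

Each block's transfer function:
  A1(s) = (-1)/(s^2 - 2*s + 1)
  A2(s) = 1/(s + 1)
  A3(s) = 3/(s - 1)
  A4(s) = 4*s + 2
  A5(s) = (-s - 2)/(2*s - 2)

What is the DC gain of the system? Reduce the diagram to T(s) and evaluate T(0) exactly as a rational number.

Answer: 6/7

Working:
Step 1: combine A2, A3, A4 in series; result (12*s + 6)/(s^2 - 1)
Step 2: apply the feedback formula to (A2*A3*A4), A5; result (12*s^2 - 6*s - 6)/(s^3 + 5*s^2 + 14*s + 7)
Step 3: series reduction of A1, [(A2*A3*A4)/(1-(A2*A3*A4)*A5)]; result (-12*s - 6)/(s^4 + 4*s^3 + 9*s^2 - 7*s - 7)
That last expression is T(s); at s = 0 only the constant terms survive, so T(0) = -6/(-7) = 6/7.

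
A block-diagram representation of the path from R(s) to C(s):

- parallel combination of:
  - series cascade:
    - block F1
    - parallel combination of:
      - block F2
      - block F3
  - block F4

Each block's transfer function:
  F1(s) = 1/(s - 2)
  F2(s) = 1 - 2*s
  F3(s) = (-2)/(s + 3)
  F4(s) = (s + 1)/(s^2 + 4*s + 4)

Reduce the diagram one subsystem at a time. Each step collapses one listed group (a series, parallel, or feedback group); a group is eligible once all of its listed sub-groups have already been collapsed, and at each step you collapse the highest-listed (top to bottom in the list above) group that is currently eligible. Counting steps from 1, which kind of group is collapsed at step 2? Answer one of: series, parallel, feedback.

Step 1. sum the parallel branches F2, F3
Step 2. series reduction of F1, (F2+F3)
Step 3. add (F1*(F2+F3)), F4 (parallel)
At step 2 the group reduced is series.

Final answer: series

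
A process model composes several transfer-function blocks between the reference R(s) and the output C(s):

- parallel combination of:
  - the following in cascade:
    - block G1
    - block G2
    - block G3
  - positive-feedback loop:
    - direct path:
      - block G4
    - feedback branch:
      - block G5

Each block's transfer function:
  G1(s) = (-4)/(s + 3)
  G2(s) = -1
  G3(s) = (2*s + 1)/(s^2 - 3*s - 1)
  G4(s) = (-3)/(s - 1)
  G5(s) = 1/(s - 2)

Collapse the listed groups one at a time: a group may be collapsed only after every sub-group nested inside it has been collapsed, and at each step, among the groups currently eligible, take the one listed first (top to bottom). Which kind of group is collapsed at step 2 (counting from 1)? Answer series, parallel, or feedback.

1. multiply G1, G2, G3 (series)
2. feedback reduction of G4, G5
3. reduce the parallel group (G1*G2*G3), [G4/(1-G4*G5)]
The group at step 2 is a feedback group.

Therefore the answer is feedback.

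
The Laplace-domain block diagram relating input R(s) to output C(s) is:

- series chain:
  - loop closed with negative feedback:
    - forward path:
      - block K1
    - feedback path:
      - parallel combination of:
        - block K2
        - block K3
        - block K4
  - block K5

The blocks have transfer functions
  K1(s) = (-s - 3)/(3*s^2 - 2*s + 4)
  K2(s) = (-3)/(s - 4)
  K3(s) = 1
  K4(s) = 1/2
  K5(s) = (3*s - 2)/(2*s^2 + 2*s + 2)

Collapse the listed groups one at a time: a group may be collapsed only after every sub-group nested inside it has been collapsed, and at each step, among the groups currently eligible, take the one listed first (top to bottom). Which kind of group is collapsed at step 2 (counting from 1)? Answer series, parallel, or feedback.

The answer is feedback.

Reasoning:
[1] add K2, K3, K4 (parallel)
[2] reduce the feedback loop with forward K1 and return (K2+K3+K4)
[3] reduce the series chain [K1/(1+K1*(K2+K3+K4))], K5
At step 2 the group reduced is feedback.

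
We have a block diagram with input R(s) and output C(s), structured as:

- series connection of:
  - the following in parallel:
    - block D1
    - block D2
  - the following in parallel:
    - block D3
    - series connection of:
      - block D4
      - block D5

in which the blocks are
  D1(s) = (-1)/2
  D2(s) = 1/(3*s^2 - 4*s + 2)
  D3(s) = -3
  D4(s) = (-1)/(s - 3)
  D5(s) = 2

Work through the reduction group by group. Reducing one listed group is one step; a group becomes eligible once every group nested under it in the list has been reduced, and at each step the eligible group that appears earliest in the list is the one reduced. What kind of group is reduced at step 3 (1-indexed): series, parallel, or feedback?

Reducing step by step:

[1] sum the parallel branches D1, D2
[2] combine D4, D5 in series
[3] sum the parallel branches D3, (D4*D5)
[4] cascade (D1+D2), (D3+(D4*D5))
The group at step 3 is a parallel group.

Answer: parallel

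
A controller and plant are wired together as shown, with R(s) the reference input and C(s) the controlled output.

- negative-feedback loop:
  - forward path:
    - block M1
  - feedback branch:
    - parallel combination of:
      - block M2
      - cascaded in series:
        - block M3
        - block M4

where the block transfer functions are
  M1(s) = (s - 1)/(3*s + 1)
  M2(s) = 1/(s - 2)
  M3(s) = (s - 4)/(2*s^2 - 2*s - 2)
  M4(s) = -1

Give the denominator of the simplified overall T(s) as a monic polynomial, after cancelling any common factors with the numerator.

Step 1 - series reduction of M3, M4, giving (4 - s)/(2*s^2 - 2*s - 2)
Step 2 - add M2, (M3*M4) (parallel), giving (s^2 + 4*s - 10)/(2*s^3 - 6*s^2 + 2*s + 4)
Step 3 - apply the feedback formula to M1, (M2+(M3*M4)), giving (2*s^4 - 8*s^3 + 8*s^2 + 2*s - 4)/(6*s^4 - 15*s^3 + 3*s^2 + 14)
No further cancellation is possible in the step-3 result, so that is T(s). Its denominator becomes monic after dividing by the leading coefficient 6.

Final answer: s^4 - 5*s^3/2 + s^2/2 + 7/3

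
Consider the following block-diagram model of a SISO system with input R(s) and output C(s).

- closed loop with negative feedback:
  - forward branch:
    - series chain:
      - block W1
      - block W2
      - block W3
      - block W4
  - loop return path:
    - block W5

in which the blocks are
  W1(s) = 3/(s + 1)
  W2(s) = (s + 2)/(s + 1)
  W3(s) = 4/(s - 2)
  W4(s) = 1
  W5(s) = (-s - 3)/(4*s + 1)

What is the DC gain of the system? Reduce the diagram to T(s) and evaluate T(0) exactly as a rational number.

Reducing step by step:

(1) series reduction of W1, W2, W3, W4: (12*s + 24)/(s^3 - 3*s - 2)
(2) apply the feedback formula to (W1*W2*W3*W4), W5: (48*s^2 + 108*s + 24)/(4*s^4 + s^3 - 24*s^2 - 71*s - 74)
The step-2 result is T(s). Setting s = 0: T(0) = 24/(-74) = -12/37.

Answer: -12/37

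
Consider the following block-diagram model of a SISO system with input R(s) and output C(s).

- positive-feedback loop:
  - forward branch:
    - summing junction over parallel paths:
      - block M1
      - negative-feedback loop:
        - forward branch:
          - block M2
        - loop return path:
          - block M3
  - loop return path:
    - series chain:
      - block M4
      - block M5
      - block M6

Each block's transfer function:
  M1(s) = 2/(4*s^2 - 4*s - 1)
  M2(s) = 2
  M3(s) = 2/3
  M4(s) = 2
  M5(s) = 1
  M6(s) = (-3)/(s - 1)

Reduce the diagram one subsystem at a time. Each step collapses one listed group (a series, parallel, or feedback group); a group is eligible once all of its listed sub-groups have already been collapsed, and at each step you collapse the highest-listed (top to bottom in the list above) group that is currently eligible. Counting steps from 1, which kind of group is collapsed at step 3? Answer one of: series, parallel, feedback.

(1) feedback reduction of M2, M3
(2) parallel reduction of M1, [M2/(1+M2*M3)]
(3) multiply M4, M5, M6 (series)
(4) close the feedback loop around (M1+[M2/(1+M2*M3)]), (M4*M5*M6)
Step 3 collapses a series group.

Answer: series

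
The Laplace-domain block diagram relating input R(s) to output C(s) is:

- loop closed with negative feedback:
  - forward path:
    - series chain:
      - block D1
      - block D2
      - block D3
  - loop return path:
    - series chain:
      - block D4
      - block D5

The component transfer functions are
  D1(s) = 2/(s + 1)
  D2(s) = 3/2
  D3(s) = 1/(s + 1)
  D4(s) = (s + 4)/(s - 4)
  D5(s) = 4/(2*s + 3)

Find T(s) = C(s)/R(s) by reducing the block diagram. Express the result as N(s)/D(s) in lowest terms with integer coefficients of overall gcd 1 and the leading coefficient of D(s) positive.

Step 1 - cascade D1, D2, D3; result 3/(s^2 + 2*s + 1)
Step 2 - reduce the series chain D4, D5; result (4*s + 16)/(2*s^2 - 5*s - 12)
Step 3 - collapse the loop ((D1*D2*D3) forward, (D4*D5) return), which is the overall transfer function T(s) = C(s)/R(s) in lowest terms

Final answer: (6*s^2 - 15*s - 36)/(2*s^4 - s^3 - 20*s^2 - 17*s + 36)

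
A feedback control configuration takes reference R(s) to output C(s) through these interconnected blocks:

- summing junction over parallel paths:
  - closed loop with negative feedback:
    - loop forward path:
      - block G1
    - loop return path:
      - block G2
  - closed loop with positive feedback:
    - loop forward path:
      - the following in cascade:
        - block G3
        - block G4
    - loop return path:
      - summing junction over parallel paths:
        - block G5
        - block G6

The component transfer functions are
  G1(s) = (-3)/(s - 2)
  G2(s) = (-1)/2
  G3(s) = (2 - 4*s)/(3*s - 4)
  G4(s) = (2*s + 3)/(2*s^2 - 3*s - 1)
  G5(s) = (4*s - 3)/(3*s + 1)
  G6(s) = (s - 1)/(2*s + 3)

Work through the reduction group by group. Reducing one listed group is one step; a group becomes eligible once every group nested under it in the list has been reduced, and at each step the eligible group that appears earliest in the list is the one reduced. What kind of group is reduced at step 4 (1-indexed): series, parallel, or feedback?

(1) close the feedback loop around G1, G2
(2) multiply G3, G4 (series)
(3) reduce the parallel group G5, G6
(4) close the feedback loop around (G3*G4), (G5+G6)
(5) sum the parallel branches [G1/(1+G1*G2)], [(G3*G4)/(1-(G3*G4)*(G5+G6))]
Step 4: feedback.

Hence the answer: feedback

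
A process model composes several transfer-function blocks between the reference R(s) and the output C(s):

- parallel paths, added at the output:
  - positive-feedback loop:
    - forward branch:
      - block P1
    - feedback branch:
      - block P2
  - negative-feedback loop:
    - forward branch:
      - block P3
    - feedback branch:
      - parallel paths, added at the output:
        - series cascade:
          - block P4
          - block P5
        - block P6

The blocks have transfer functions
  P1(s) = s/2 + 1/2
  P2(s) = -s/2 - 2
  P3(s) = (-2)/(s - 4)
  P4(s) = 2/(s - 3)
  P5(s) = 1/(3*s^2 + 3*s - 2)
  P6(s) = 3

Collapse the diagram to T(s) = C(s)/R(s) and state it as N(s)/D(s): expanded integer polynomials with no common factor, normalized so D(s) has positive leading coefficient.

The answer is (-84*s^4 + 60*s^3 + 524*s^2 + 220*s - 224)/(3*s^6 - 21*s^5 - 107*s^4 + 73*s^3 + 908*s^2 + 608*s - 512).

Reasoning:
1. reduce the feedback loop with forward P1 and return P2, giving (2*s + 2)/(s^2 + 5*s + 8)
2. series reduction of P4, P5, giving 2/(3*s^3 - 6*s^2 - 11*s + 6)
3. parallel reduction of (P4*P5), P6, giving (9*s^3 - 18*s^2 - 33*s + 20)/(3*s^3 - 6*s^2 - 11*s + 6)
4. collapse the loop (P3 forward, ((P4*P5)+P6) return), giving (-6*s^3 + 12*s^2 + 22*s - 12)/(3*s^4 - 36*s^3 + 49*s^2 + 116*s - 64)
5. combine [P1/(1-P1*P2)], [P3/(1+P3*((P4*P5)+P6))] in parallel, which is the overall transfer function T(s) = C(s)/R(s) in lowest terms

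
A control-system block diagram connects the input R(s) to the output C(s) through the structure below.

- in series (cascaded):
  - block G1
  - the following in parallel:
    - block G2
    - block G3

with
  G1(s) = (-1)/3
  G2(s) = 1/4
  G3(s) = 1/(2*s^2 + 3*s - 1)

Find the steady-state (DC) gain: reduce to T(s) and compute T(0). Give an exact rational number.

Answer: 1/4

Working:
Step 1: parallel reduction of G2, G3 = (2*s^2 + 3*s + 3)/(8*s^2 + 12*s - 4)
Step 2: series reduction of G1, (G2+G3) = (-2*s^2 - 3*s - 3)/(24*s^2 + 36*s - 12)
DC gain: substitute s = 0 into T(s) from step 2: T(0) = -3/(-12) = 1/4.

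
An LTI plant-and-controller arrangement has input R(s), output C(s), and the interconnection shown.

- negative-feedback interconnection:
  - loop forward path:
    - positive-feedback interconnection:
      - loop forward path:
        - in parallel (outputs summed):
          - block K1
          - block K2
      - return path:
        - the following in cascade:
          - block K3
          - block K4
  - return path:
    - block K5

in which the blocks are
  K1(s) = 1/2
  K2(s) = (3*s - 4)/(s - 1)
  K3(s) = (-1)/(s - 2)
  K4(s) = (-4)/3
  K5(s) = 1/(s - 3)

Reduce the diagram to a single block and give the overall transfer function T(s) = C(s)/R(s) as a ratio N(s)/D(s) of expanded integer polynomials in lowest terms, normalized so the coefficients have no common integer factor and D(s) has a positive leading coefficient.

Step 1 - combine K1, K2 in parallel; result (7*s - 9)/(2*s - 2)
Step 2 - reduce the series chain K3, K4; result 4/(3*s - 6)
Step 3 - close the feedback loop around (K1+K2), (K3*K4); result (21*s^2 - 69*s + 54)/(6*s^2 - 46*s + 48)
Step 4 - close the feedback loop around [(K1+K2)/(1-(K1+K2)*(K3*K4))], K5; the result is T(s) itself (integer coefficients, no common factor, positive leading denominator coefficient)

Therefore the answer is (21*s^3 - 132*s^2 + 261*s - 162)/(6*s^3 - 43*s^2 + 117*s - 90).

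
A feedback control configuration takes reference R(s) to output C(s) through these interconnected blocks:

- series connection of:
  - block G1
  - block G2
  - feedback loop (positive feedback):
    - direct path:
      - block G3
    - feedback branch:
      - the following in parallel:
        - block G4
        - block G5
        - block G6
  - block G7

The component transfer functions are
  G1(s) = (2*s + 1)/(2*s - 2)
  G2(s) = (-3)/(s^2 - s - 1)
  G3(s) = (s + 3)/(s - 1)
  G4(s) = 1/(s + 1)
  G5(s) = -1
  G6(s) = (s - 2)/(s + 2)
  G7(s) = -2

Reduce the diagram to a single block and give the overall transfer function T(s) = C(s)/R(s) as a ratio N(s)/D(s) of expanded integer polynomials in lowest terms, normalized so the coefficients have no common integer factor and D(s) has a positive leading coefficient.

Reducing step by step:

Step 1 - add G4, G5, G6 (parallel), giving (-3*s - 2)/(s^2 + 3*s + 2)
Step 2 - feedback reduction of G3, (G4+G5+G6), giving (s^3 + 6*s^2 + 11*s + 6)/(s^3 + 5*s^2 + 10*s + 4)
Step 3 - combine G1, G2, [G3/(1-G3*(G4+G5+G6))], G7 in series, giving the overall T(s)

Answer: (6*s^4 + 39*s^3 + 84*s^2 + 69*s + 18)/(s^6 + 3*s^5 - 15*s^3 - 3*s^2 + 10*s + 4)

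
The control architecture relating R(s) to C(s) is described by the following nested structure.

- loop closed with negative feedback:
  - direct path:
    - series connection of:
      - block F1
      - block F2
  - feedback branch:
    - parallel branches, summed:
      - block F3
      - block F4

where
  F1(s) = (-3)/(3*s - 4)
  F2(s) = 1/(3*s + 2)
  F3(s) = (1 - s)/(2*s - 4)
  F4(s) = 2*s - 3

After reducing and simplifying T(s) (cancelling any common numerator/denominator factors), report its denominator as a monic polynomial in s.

(1) reduce the series chain F1, F2 gives (-3)/(9*s^2 - 6*s - 8)
(2) sum the parallel branches F3, F4 gives (4*s^2 - 15*s + 13)/(2*s - 4)
(3) feedback reduction of (F1*F2), (F3+F4) gives (12 - 6*s)/(18*s^3 - 60*s^2 + 53*s - 7)
No further cancellation is possible in the step-3 result, so that is T(s). Its denominator becomes monic after dividing by the leading coefficient 18.

Answer: s^3 - 10*s^2/3 + 53*s/18 - 7/18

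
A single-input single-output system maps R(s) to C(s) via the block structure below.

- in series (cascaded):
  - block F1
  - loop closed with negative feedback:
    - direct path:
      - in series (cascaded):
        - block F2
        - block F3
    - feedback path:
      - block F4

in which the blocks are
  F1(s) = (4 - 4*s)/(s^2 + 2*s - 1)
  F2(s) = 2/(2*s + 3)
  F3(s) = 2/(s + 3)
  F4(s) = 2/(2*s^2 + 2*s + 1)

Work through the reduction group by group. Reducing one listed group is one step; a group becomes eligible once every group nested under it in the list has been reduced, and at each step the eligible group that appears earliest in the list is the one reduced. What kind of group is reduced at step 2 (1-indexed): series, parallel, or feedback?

Step 1 - multiply F2, F3 (series)
Step 2 - close the feedback loop around (F2*F3), F4
Step 3 - series reduction of F1, [(F2*F3)/(1+(F2*F3)*F4)]
At step 2 the group reduced is feedback.

Hence the answer: feedback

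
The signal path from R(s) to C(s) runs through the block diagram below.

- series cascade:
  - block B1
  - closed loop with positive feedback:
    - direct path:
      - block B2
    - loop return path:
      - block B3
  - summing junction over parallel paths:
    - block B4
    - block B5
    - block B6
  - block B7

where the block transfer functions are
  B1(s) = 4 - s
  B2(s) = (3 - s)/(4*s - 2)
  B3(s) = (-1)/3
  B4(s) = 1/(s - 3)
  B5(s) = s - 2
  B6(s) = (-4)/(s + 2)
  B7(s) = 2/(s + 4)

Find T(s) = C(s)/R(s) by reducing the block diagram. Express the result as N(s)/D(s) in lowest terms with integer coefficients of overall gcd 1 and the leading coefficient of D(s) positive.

The answer is (6*s^4 - 42*s^3 + 30*s^2 + 324*s - 624)/(11*s^3 + 63*s^2 + 70*s - 24).

Reasoning:
[1] feedback reduction of B2, B3 gives (9 - 3*s)/(11*s - 3)
[2] combine B4, B5, B6 in parallel gives (s^3 - 3*s^2 - 7*s + 26)/(s^2 - s - 6)
[3] series reduction of B1, [B2/(1-B2*B3)], (B4+B5+B6), B7; the result is T(s) itself (integer coefficients, no common factor, positive leading denominator coefficient)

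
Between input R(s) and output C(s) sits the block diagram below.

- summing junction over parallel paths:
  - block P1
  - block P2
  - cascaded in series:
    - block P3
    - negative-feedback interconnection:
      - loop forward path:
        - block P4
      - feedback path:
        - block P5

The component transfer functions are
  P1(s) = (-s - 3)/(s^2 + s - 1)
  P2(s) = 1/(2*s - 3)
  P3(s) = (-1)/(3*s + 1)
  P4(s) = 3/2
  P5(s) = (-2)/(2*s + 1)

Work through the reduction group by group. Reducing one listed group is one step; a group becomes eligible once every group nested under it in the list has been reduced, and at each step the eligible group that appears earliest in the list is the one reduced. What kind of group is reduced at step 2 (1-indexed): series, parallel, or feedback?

(1) reduce the feedback loop with forward P4 and return P5
(2) combine P3, [P4/(1+P4*P5)] in series
(3) sum the parallel branches P1, P2, (P3*[P4/(1+P4*P5)])
So the answer for step 2 is series.

Hence the answer: series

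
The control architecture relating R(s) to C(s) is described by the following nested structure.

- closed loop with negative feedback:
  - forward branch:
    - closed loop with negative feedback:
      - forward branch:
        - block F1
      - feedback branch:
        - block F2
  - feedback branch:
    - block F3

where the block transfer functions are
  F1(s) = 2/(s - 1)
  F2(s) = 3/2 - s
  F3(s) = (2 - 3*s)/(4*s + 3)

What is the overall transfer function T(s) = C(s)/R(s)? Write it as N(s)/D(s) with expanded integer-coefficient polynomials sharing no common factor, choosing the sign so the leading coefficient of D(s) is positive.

Reducing step by step:

Step 1. feedback reduction of F1, F2; result (-2)/(s - 2)
Step 2. close the feedback loop around [F1/(1+F1*F2)], F3 - this is the overall T(s), already in the required normalized form

Answer: (-8*s - 6)/(4*s^2 + s - 10)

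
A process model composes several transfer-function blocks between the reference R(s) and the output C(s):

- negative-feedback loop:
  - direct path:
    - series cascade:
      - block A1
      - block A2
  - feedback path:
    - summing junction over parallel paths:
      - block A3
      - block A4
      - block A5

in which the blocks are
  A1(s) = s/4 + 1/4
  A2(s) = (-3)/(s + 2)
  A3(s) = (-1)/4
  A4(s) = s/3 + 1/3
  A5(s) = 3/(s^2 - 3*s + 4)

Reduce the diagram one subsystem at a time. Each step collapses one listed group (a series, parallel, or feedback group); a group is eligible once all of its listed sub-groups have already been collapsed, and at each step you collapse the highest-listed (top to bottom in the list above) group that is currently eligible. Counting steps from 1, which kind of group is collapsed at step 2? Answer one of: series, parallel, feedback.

Answer: parallel

Working:
Step 1: reduce the series chain A1, A2
Step 2: parallel reduction of A3, A4, A5
Step 3: apply the feedback formula to (A1*A2), (A3+A4+A5)
At step 2 the group reduced is parallel.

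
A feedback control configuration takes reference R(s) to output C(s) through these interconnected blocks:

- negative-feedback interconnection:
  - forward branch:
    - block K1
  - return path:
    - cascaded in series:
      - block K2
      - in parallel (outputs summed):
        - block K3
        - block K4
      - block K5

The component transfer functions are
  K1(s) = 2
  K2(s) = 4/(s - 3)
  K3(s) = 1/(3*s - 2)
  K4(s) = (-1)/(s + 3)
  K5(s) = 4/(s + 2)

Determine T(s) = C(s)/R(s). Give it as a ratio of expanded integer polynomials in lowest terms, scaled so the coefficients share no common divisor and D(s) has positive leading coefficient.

1. parallel reduction of K3, K4 = (5 - 2*s)/(3*s^2 + 7*s - 6)
2. combine K2, (K3+K4), K5 in series = (80 - 32*s)/(3*s^4 + 4*s^3 - 31*s^2 - 36*s + 36)
3. feedback reduction of K1, (K2*(K3+K4)*K5) - this is the overall T(s), already in the required normalized form

Final answer: (6*s^4 + 8*s^3 - 62*s^2 - 72*s + 72)/(3*s^4 + 4*s^3 - 31*s^2 - 100*s + 196)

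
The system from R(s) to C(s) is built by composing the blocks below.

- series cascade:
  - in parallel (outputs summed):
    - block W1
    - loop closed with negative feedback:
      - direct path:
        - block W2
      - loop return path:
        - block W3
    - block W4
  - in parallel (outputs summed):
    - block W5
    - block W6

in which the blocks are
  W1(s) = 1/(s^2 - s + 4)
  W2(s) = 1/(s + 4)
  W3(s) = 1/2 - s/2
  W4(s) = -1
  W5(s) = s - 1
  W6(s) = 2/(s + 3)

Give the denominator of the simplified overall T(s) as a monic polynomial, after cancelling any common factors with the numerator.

The answer is s^4 + 11*s^3 + 19*s^2 + 21*s + 108.

Reasoning:
Step 1. reduce the feedback loop with forward W2 and return W3 = 2/(s + 9)
Step 2. combine W1, [W2/(1+W2*W3)], W4 in parallel = (-s^3 - 6*s^2 + 4*s - 19)/(s^3 + 8*s^2 - 5*s + 36)
Step 3. add W5, W6 (parallel) = (s^2 + 2*s - 1)/(s + 3)
Step 4. combine (W1+[W2/(1+W2*W3)]+W4), (W5+W6) in series = (-s^5 - 8*s^4 - 7*s^3 - 5*s^2 - 42*s + 19)/(s^4 + 11*s^3 + 19*s^2 + 21*s + 108)
The result of step 4 is T(s) in lowest terms. Its denominator already has leading coefficient 1, so it is monic as it stands.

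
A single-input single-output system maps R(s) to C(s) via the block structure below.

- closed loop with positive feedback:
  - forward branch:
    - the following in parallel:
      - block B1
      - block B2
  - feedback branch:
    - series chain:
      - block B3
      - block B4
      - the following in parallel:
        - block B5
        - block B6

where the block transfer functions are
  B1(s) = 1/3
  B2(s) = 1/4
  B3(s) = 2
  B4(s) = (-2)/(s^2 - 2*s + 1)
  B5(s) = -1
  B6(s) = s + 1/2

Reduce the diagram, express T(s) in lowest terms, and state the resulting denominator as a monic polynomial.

First reduce the diagram to T(s).

[1] combine B1, B2 in parallel; result 7/12
[2] combine B5, B6 in parallel; result s - 1/2
[3] combine B3, B4, (B5+B6) in series; result (2 - 4*s)/(s^2 - 2*s + 1)
[4] collapse the loop ((B1+B2) forward, (B3*B4*(B5+B6)) return); result (7*s^2 - 14*s + 7)/(12*s^2 + 4*s - 2)
The result of step 4 is T(s) in lowest terms. Its denominator has leading coefficient 12; dividing the denominator through by 12 makes it monic.

Answer: s^2 + s/3 - 1/6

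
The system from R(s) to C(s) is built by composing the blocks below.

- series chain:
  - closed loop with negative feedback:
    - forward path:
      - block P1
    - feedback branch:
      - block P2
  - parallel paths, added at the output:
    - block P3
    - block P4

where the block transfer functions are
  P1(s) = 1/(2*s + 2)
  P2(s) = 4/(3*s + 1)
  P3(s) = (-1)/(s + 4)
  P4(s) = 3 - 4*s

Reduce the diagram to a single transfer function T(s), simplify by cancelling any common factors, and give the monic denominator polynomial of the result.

Reducing step by step:

(1) collapse the loop (P1 forward, P2 return) gives (3*s + 1)/(6*s^2 + 8*s + 6)
(2) add P3, P4 (parallel) gives (-4*s^2 - 13*s + 11)/(s + 4)
(3) series reduction of [P1/(1+P1*P2)], (P3+P4) gives (-12*s^3 - 43*s^2 + 20*s + 11)/(6*s^3 + 32*s^2 + 38*s + 24)
That last expression is T(s), already simplified. Scaling its denominator by 1/6 (the reciprocal of the leading coefficient) yields the monic denominator.

Answer: s^3 + 16*s^2/3 + 19*s/3 + 4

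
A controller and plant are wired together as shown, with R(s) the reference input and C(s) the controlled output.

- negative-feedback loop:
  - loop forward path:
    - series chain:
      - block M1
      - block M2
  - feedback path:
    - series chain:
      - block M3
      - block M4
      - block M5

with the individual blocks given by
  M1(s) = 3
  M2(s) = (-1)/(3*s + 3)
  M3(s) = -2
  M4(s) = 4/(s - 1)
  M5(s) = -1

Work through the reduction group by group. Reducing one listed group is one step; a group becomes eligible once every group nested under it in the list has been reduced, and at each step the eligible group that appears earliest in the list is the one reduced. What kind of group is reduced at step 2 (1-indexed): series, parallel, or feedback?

1. series reduction of M1, M2
2. series reduction of M3, M4, M5
3. collapse the loop ((M1*M2) forward, (M3*M4*M5) return)
At step 2 the group reduced is series.

Answer: series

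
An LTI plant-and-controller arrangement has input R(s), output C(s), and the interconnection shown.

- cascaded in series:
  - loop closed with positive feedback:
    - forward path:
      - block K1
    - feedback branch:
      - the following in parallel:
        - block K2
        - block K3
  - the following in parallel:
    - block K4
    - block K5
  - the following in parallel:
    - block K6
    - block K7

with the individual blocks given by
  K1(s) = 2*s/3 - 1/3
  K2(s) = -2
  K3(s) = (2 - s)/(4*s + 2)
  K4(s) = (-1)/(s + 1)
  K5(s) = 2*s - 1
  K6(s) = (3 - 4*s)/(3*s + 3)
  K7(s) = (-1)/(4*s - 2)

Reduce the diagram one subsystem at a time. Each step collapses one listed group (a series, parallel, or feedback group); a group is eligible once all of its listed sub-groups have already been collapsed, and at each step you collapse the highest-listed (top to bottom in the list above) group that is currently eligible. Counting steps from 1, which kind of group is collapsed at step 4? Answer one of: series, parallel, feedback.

The answer is parallel.

Reasoning:
Step 1 - parallel reduction of K2, K3
Step 2 - apply the feedback formula to K1, (K2+K3)
Step 3 - reduce the parallel group K4, K5
Step 4 - reduce the parallel group K6, K7
Step 5 - reduce the series chain [K1/(1-K1*(K2+K3))], (K4+K5), (K6+K7)
Step 4: parallel.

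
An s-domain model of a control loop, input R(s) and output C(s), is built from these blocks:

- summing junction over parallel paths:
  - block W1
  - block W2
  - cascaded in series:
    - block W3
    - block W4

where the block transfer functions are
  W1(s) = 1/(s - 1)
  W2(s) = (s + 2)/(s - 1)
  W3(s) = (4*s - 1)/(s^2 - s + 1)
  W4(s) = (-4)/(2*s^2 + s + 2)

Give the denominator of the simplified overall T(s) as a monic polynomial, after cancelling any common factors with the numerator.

First reduce the diagram to T(s).

Step 1. combine W3, W4 in series, giving (4 - 16*s)/(2*s^4 - s^3 + 3*s^2 - s + 2)
Step 2. combine W1, W2, (W3*W4) in parallel, giving (2*s^5 + 5*s^4 - 8*s^2 + 19*s + 2)/(2*s^5 - 3*s^4 + 4*s^3 - 4*s^2 + 3*s - 2)
Step 2 gives the fully reduced T(s), with no common factor left to cancel. The denominator's leading coefficient is 2, so divide each of its coefficients by 2 to get the monic form.

Answer: s^5 - 3*s^4/2 + 2*s^3 - 2*s^2 + 3*s/2 - 1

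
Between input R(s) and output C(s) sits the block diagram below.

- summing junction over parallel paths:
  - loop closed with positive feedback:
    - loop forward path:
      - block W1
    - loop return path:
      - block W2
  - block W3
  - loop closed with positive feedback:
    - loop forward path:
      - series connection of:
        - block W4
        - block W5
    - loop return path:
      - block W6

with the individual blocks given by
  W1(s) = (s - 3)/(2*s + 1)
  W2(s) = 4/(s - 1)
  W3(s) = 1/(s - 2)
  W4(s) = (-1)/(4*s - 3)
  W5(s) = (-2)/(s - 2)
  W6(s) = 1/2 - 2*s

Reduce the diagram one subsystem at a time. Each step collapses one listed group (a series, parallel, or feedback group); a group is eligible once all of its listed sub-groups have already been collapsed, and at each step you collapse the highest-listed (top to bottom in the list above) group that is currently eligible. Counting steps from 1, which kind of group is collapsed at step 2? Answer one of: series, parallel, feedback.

Step 1: collapse the loop (W1 forward, W2 return)
Step 2: combine W4, W5 in series
Step 3: close the feedback loop around (W4*W5), W6
Step 4: sum the parallel branches [W1/(1-W1*W2)], W3, [(W4*W5)/(1-(W4*W5)*W6)]
Step 2: series.

Therefore the answer is series.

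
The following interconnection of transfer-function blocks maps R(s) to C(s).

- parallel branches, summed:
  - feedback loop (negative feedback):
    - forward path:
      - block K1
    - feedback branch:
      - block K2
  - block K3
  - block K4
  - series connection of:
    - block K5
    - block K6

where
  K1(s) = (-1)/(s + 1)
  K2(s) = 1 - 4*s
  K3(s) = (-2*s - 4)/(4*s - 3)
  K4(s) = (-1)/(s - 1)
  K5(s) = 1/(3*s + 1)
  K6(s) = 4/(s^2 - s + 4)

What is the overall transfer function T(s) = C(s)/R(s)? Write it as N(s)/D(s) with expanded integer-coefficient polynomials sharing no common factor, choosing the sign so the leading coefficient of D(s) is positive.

Answer: (-30*s^6 - 82*s^5 + 84*s^4 - 427*s^3 + 192*s^2 + 195*s - 12)/(60*s^6 - 145*s^5 + 335*s^4 - 335*s^3 + 25*s^2 + 60*s)

Working:
1. collapse the loop (K1 forward, K2 return) -> (-1)/(5*s)
2. cascade K5, K6 -> 4/(3*s^3 - 2*s^2 + 11*s + 4)
3. sum the parallel branches [K1/(1+K1*K2)], K3, K4, (K5*K6): this yields T(s), and no further normalization is needed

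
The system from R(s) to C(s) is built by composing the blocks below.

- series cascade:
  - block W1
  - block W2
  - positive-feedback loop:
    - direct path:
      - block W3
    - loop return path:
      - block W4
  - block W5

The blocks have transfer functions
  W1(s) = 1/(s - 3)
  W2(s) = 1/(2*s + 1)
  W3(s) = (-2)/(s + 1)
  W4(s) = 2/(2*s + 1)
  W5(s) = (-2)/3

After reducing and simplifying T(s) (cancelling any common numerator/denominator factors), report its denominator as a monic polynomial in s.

First reduce the diagram to T(s).

(1) collapse the loop (W3 forward, W4 return): (-4*s - 2)/(2*s^2 + 3*s + 5)
(2) combine W1, W2, [W3/(1-W3*W4)], W5 in series: 4/(6*s^3 - 9*s^2 - 12*s - 45)
The result of step 2 is T(s) in lowest terms. Its denominator has leading coefficient 6; dividing the denominator through by 6 makes it monic.

Answer: s^3 - 3*s^2/2 - 2*s - 15/2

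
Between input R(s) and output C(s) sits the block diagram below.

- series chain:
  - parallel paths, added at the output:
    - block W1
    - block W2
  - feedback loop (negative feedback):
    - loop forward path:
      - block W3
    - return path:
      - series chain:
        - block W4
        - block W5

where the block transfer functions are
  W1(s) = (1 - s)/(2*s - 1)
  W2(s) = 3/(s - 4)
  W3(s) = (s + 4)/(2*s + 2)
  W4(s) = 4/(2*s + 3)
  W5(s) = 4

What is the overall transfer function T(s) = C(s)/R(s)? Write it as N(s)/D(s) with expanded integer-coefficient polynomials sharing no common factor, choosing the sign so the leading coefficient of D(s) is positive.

Answer: (-2*s^4 + 11*s^3 + 95*s^2 + 55*s - 84)/(8*s^4 + 16*s^3 - 78*s^2 - 526*s + 280)

Working:
1. add W1, W2 (parallel): (-s^2 + 11*s - 7)/(2*s^2 - 9*s + 4)
2. reduce the series chain W4, W5: 16/(2*s + 3)
3. close the feedback loop around W3, (W4*W5): (2*s^2 + 11*s + 12)/(4*s^2 + 26*s + 70)
4. cascade (W1+W2), [W3/(1+W3*(W4*W5))], giving the overall T(s)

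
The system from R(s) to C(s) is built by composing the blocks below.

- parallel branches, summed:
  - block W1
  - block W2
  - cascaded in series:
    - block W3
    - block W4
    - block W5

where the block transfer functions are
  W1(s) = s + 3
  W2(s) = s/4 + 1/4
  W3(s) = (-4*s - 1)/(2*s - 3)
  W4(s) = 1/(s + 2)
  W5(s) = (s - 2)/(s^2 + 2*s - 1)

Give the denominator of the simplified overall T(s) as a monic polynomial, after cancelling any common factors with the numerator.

Answer: s^4 + 5*s^3/2 - 3*s^2 - 13*s/2 + 3

Working:
(1) cascade W3, W4, W5, giving (-4*s^2 + 7*s + 2)/(2*s^4 + 5*s^3 - 6*s^2 - 13*s + 6)
(2) add W1, W2, (W3*W4*W5) (parallel), giving (10*s^5 + 51*s^4 + 35*s^3 - 159*s^2 - 111*s + 86)/(8*s^4 + 20*s^3 - 24*s^2 - 52*s + 24)
The result of step 2 is T(s) in lowest terms. Its denominator has leading coefficient 8; dividing the denominator through by 8 makes it monic.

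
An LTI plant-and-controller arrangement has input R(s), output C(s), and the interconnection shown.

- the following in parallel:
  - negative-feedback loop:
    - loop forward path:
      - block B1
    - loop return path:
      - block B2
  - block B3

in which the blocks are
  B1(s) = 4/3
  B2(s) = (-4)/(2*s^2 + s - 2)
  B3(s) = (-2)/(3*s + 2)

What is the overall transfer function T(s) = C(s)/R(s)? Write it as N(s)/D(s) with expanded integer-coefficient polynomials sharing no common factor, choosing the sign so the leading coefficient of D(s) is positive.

Reducing step by step:

1. close the feedback loop around B1, B2; result (8*s^2 + 4*s - 8)/(6*s^2 + 3*s - 22)
2. combine [B1/(1+B1*B2)], B3 in parallel: this yields T(s), and no further normalization is needed

Answer: (24*s^3 + 16*s^2 - 22*s + 28)/(18*s^3 + 21*s^2 - 60*s - 44)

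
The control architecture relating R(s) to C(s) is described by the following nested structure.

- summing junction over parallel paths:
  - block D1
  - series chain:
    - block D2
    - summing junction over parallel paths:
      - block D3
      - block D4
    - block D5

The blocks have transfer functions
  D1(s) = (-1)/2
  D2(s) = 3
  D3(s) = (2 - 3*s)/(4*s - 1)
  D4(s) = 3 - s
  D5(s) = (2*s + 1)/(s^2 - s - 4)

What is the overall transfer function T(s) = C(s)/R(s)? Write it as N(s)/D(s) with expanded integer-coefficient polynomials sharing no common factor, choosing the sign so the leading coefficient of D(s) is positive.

Step 1. parallel reduction of D3, D4; result (-4*s^2 + 10*s - 1)/(4*s - 1)
Step 2. combine D2, (D3+D4), D5 in series; result (-24*s^3 + 48*s^2 + 24*s - 3)/(4*s^3 - 5*s^2 - 15*s + 4)
Step 3. sum the parallel branches D1, (D2*(D3+D4)*D5); the result is T(s) itself (integer coefficients, no common factor, positive leading denominator coefficient)

Hence the answer: (-52*s^3 + 101*s^2 + 63*s - 10)/(8*s^3 - 10*s^2 - 30*s + 8)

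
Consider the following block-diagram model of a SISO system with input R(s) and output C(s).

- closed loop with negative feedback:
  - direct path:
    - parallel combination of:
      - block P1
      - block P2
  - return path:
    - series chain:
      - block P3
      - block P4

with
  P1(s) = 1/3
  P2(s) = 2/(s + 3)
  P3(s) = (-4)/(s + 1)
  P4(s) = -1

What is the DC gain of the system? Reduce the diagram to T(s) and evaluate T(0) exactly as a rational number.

Reducing step by step:

(1) add P1, P2 (parallel) gives (s + 9)/(3*s + 9)
(2) series reduction of P3, P4 gives 4/(s + 1)
(3) close the feedback loop around (P1+P2), (P3*P4) gives (s^2 + 10*s + 9)/(3*s^2 + 16*s + 45)
The step-3 result is T(s). Setting s = 0: T(0) = 9/45 = 1/5.

Answer: 1/5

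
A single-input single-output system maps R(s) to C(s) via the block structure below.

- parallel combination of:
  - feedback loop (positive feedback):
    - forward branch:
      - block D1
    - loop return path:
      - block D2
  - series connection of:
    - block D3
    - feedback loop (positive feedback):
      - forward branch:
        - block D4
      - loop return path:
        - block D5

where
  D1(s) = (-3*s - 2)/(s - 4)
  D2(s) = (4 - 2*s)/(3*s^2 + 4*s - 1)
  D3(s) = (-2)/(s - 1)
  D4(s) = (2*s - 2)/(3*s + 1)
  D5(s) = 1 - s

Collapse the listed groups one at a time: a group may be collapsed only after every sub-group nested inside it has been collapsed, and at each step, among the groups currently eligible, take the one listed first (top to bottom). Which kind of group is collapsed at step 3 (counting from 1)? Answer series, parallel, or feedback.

Answer: series

Working:
Step 1. close the feedback loop around D1, D2
Step 2. collapse the loop (D4 forward, D5 return)
Step 3. cascade D3, [D4/(1-D4*D5)]
Step 4. parallel reduction of [D1/(1-D1*D2)], (D3*[D4/(1-D4*D5)])
Step 3: series.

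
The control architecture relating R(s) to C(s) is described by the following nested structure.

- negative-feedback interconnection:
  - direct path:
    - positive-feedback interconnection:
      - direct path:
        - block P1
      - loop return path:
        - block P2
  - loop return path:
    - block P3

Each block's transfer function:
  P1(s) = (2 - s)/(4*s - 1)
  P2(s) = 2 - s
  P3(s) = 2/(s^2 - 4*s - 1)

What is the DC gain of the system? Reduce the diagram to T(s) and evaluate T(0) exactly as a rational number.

Step 1 - close the feedback loop around P1, P2; result (s - 2)/(s^2 - 8*s + 5)
Step 2 - collapse the loop ([P1/(1-P1*P2)] forward, P3 return); result (s^3 - 6*s^2 + 7*s + 2)/(s^4 - 12*s^3 + 36*s^2 - 10*s - 9)
That last expression is T(s); at s = 0 only the constant terms survive, so T(0) = 2/(-9) = -2/9.

Answer: -2/9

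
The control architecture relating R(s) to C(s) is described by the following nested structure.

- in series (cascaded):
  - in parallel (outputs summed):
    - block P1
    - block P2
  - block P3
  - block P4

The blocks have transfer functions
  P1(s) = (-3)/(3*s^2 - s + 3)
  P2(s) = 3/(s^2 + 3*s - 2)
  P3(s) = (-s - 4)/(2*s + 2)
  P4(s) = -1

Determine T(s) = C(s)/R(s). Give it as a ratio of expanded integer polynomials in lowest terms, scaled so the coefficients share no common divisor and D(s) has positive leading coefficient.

Reducing step by step:

[1] sum the parallel branches P1, P2 -> (6*s^2 - 12*s + 15)/(3*s^4 + 8*s^3 - 6*s^2 + 11*s - 6)
[2] multiply (P1+P2), P3, P4 (series), giving the overall T(s)

Answer: (6*s^3 + 12*s^2 - 33*s + 60)/(6*s^5 + 22*s^4 + 4*s^3 + 10*s^2 + 10*s - 12)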